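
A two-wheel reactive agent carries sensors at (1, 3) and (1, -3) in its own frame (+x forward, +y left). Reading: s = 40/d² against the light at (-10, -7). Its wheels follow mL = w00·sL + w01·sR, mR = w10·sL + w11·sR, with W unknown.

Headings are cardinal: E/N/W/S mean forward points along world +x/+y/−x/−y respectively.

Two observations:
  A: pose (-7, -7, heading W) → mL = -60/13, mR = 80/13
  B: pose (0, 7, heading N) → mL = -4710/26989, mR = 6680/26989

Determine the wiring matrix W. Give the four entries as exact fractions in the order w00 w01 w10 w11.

obs A: pose=(-7,-7,W) → sL=40/13, sR=40/13, mL=-60/13, mR=80/13
obs B: pose=(0,7,N) → sL=20/137, sR=20/197, mL=-4710/26989, mR=6680/26989
sensor matrix S = [[40/13, 40/13], [20/137, 20/197]]; det S = -48000/350857
solve [mL_A; mL_B] = S·[w00; w01] and [mR_A; mR_B] = S·[w10; w11]:
  w00 = -1/2, w01 = -1, w10 = 1, w11 = 1

-1/2 -1 1 1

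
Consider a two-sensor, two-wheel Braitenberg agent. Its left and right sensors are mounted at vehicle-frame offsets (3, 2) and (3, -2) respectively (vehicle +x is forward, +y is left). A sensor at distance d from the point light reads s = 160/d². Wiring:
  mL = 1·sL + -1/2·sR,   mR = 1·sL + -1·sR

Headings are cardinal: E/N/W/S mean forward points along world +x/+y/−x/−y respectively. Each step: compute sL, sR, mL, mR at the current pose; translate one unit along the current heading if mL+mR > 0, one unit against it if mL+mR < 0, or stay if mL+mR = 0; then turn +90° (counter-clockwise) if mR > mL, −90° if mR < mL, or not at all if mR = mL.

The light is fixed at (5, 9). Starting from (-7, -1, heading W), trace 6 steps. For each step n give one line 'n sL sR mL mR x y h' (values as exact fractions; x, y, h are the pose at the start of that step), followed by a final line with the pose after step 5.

n=0: pose=(-7,-1,W); sL=160/369, sR=160/289; mL=16720/106641, mR=-12800/106641; mL+mR=3920/106641 → advance +1; mR−mL=-80/289 → turn -1·90°
n=1: pose=(-8,-1,N); sL=80/137, sR=16/17; mL=264/2329, mR=-832/2329; mL+mR=-568/2329 → advance -1; mR−mL=-8/17 → turn -1·90°
n=2: pose=(-8,-2,E); sL=160/181, sR=160/269; mL=28560/48689, mR=14080/48689; mL+mR=42640/48689 → advance +1; mR−mL=-80/269 → turn -1·90°
n=3: pose=(-7,-2,S); sL=20/37, sR=20/49; mL=610/1813, mR=240/1813; mL+mR=850/1813 → advance +1; mR−mL=-10/49 → turn -1·90°
n=4: pose=(-7,-3,W); sL=160/421, sR=32/65; mL=3664/27365, mR=-3072/27365; mL+mR=592/27365 → advance +1; mR−mL=-16/65 → turn -1·90°
n=5: pose=(-8,-3,N); sL=80/153, sR=80/101; mL=1960/15453, mR=-4160/15453; mL+mR=-2200/15453 → advance -1; mR−mL=-40/101 → turn -1·90°

0 160/369 160/289 16720/106641 -12800/106641 -7 -1 W
1 80/137 16/17 264/2329 -832/2329 -8 -1 N
2 160/181 160/269 28560/48689 14080/48689 -8 -2 E
3 20/37 20/49 610/1813 240/1813 -7 -2 S
4 160/421 32/65 3664/27365 -3072/27365 -7 -3 W
5 80/153 80/101 1960/15453 -4160/15453 -8 -3 N
final -8 -4 E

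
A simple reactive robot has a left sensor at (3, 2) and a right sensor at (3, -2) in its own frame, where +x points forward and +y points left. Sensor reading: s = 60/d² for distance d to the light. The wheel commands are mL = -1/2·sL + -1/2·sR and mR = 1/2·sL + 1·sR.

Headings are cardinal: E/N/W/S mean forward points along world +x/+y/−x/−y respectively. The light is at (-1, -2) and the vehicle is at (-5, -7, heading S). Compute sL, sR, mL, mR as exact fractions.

left sensor world pos  = (-3, -10); dL² = 68
right sensor world pos = (-7, -10); dR² = 100
sL = 60/68 = 15/17
sR = 60/100 = 3/5
mL = -1/2·sL + -1/2·sR = -63/85
mR = 1/2·sL + 1·sR = 177/170

15/17 3/5 -63/85 177/170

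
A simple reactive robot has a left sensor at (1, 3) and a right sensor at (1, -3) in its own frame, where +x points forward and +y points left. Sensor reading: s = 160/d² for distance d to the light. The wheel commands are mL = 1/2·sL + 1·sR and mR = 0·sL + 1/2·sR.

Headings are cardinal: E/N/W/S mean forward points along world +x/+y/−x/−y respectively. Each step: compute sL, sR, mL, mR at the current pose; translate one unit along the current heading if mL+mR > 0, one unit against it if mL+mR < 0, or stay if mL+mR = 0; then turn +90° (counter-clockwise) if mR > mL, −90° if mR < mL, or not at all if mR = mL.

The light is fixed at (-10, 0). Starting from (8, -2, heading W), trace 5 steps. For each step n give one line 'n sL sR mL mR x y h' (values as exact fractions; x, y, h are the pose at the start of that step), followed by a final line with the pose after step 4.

n=0: pose=(8,-2,W); sL=80/157, sR=16/29; mL=3672/4553, mR=8/29; mL+mR=4928/4553 → advance +1; mR−mL=-2416/4553 → turn -1·90°
n=1: pose=(7,-2,N); sL=160/197, sR=160/401; mL=63600/78997, mR=80/401; mL+mR=79360/78997 → advance +1; mR−mL=-47840/78997 → turn -1·90°
n=2: pose=(7,-1,E); sL=20/41, sR=8/17; mL=498/697, mR=4/17; mL+mR=662/697 → advance +1; mR−mL=-334/697 → turn -1·90°
n=3: pose=(8,-1,S); sL=32/89, sR=160/229; mL=17904/20381, mR=80/229; mL+mR=25024/20381 → advance +1; mR−mL=-10784/20381 → turn -1·90°
n=4: pose=(8,-2,W); sL=80/157, sR=16/29; mL=3672/4553, mR=8/29; mL+mR=4928/4553 → advance +1; mR−mL=-2416/4553 → turn -1·90°

0 80/157 16/29 3672/4553 8/29 8 -2 W
1 160/197 160/401 63600/78997 80/401 7 -2 N
2 20/41 8/17 498/697 4/17 7 -1 E
3 32/89 160/229 17904/20381 80/229 8 -1 S
4 80/157 16/29 3672/4553 8/29 8 -2 W
final 7 -2 N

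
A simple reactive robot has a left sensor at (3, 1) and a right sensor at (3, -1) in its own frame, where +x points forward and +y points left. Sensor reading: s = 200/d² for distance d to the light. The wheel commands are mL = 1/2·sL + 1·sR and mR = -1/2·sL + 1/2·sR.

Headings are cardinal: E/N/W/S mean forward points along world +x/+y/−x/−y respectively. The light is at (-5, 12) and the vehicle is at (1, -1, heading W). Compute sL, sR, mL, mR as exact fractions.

40/41 200/153 11260/6273 1040/6273

left sensor world pos  = (-2, -2); dL² = 205
right sensor world pos = (-2, 0); dR² = 153
sL = 200/205 = 40/41
sR = 200/153 = 200/153
mL = 1/2·sL + 1·sR = 11260/6273
mR = -1/2·sL + 1/2·sR = 1040/6273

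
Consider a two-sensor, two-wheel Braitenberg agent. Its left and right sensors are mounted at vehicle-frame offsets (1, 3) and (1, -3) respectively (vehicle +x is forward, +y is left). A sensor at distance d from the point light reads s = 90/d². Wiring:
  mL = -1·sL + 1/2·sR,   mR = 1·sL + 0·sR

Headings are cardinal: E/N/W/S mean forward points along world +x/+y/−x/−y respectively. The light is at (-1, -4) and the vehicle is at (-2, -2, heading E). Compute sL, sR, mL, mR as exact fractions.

18/5 90 207/5 18/5

left sensor world pos  = (-1, 1); dL² = 25
right sensor world pos = (-1, -5); dR² = 1
sL = 90/25 = 18/5
sR = 90/1 = 90
mL = -1·sL + 1/2·sR = 207/5
mR = 1·sL + 0·sR = 18/5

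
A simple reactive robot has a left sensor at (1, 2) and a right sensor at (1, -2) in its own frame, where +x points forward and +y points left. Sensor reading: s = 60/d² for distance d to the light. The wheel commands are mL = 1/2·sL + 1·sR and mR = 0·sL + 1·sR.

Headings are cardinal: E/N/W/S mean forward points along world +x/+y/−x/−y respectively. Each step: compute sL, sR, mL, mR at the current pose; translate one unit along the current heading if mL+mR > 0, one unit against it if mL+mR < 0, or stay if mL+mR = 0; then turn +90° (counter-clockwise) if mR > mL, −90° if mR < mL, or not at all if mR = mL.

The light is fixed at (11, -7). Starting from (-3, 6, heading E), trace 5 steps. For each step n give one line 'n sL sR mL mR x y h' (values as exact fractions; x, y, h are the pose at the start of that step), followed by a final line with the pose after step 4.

0 30/197 6/29 1617/5713 6/29 -3 6 E
1 12/53 20/123 1798/6519 20/123 -2 6 S
2 15/74 15/98 1845/7252 15/98 -2 5 W
3 12/85 60/313 6978/26605 60/313 -3 5 N
4 30/197 6/29 1617/5713 6/29 -3 6 E
final -2 6 S

n=0: pose=(-3,6,E); sL=30/197, sR=6/29; mL=1617/5713, mR=6/29; mL+mR=2799/5713 → advance +1; mR−mL=-15/197 → turn -1·90°
n=1: pose=(-2,6,S); sL=12/53, sR=20/123; mL=1798/6519, mR=20/123; mL+mR=2858/6519 → advance +1; mR−mL=-6/53 → turn -1·90°
n=2: pose=(-2,5,W); sL=15/74, sR=15/98; mL=1845/7252, mR=15/98; mL+mR=2955/7252 → advance +1; mR−mL=-15/148 → turn -1·90°
n=3: pose=(-3,5,N); sL=12/85, sR=60/313; mL=6978/26605, mR=60/313; mL+mR=12078/26605 → advance +1; mR−mL=-6/85 → turn -1·90°
n=4: pose=(-3,6,E); sL=30/197, sR=6/29; mL=1617/5713, mR=6/29; mL+mR=2799/5713 → advance +1; mR−mL=-15/197 → turn -1·90°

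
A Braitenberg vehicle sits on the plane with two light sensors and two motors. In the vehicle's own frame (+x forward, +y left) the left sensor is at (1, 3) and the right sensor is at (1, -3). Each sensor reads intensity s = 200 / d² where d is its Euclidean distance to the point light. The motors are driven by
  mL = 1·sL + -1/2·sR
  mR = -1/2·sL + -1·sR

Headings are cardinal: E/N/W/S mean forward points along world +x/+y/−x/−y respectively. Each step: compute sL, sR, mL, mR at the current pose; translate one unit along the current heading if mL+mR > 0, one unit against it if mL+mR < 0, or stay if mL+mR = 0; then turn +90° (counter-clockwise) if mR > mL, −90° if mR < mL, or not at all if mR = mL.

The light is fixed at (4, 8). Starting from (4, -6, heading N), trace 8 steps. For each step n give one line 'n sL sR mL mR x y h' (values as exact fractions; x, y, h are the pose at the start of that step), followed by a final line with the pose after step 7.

n=0: pose=(4,-6,N); sL=100/89, sR=100/89; mL=50/89, mR=-150/89; mL+mR=-100/89 → advance -1; mR−mL=-200/89 → turn -1·90°
n=1: pose=(4,-7,E); sL=40/29, sR=8/13; mL=404/377, mR=-492/377; mL+mR=-88/377 → advance -1; mR−mL=-896/377 → turn -1·90°
n=2: pose=(3,-7,S); sL=10/13, sR=25/34; mL=355/884, mR=-495/442; mL+mR=-635/884 → advance -1; mR−mL=-1345/884 → turn -1·90°
n=3: pose=(3,-6,W); sL=200/293, sR=8/5; mL=-172/1465, mR=-2844/1465; mL+mR=-3016/1465 → advance -1; mR−mL=-2672/1465 → turn -1·90°
n=4: pose=(4,-6,N); sL=100/89, sR=100/89; mL=50/89, mR=-150/89; mL+mR=-100/89 → advance -1; mR−mL=-200/89 → turn -1·90°
n=5: pose=(4,-7,E); sL=40/29, sR=8/13; mL=404/377, mR=-492/377; mL+mR=-88/377 → advance -1; mR−mL=-896/377 → turn -1·90°
n=6: pose=(3,-7,S); sL=10/13, sR=25/34; mL=355/884, mR=-495/442; mL+mR=-635/884 → advance -1; mR−mL=-1345/884 → turn -1·90°
n=7: pose=(3,-6,W); sL=200/293, sR=8/5; mL=-172/1465, mR=-2844/1465; mL+mR=-3016/1465 → advance -1; mR−mL=-2672/1465 → turn -1·90°

0 100/89 100/89 50/89 -150/89 4 -6 N
1 40/29 8/13 404/377 -492/377 4 -7 E
2 10/13 25/34 355/884 -495/442 3 -7 S
3 200/293 8/5 -172/1465 -2844/1465 3 -6 W
4 100/89 100/89 50/89 -150/89 4 -6 N
5 40/29 8/13 404/377 -492/377 4 -7 E
6 10/13 25/34 355/884 -495/442 3 -7 S
7 200/293 8/5 -172/1465 -2844/1465 3 -6 W
final 4 -6 N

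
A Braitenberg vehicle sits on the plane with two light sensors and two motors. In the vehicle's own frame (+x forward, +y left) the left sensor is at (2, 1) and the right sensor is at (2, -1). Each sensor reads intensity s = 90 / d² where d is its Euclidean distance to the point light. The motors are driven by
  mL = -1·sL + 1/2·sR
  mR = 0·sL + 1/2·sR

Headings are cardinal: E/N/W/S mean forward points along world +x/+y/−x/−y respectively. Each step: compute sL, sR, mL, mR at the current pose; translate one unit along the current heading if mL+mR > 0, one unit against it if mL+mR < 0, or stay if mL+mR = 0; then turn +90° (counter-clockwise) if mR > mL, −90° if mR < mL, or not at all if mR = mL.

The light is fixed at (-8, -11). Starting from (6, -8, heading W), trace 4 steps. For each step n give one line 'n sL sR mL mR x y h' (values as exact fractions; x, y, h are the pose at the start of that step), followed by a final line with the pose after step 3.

0 45/74 9/16 -387/1184 9/32 6 -8 W
1 90/257 90/197 -6165/50629 45/197 7 -8 S
2 45/149 9/29 -1269/8642 9/58 7 -9 E
3 90/241 18/61 -3321/14701 9/61 8 -9 N
final 8 -10 W

n=0: pose=(6,-8,W); sL=45/74, sR=9/16; mL=-387/1184, mR=9/32; mL+mR=-27/592 → advance -1; mR−mL=45/74 → turn +1·90°
n=1: pose=(7,-8,S); sL=90/257, sR=90/197; mL=-6165/50629, mR=45/197; mL+mR=5400/50629 → advance +1; mR−mL=90/257 → turn +1·90°
n=2: pose=(7,-9,E); sL=45/149, sR=9/29; mL=-1269/8642, mR=9/58; mL+mR=36/4321 → advance +1; mR−mL=45/149 → turn +1·90°
n=3: pose=(8,-9,N); sL=90/241, sR=18/61; mL=-3321/14701, mR=9/61; mL+mR=-1152/14701 → advance -1; mR−mL=90/241 → turn +1·90°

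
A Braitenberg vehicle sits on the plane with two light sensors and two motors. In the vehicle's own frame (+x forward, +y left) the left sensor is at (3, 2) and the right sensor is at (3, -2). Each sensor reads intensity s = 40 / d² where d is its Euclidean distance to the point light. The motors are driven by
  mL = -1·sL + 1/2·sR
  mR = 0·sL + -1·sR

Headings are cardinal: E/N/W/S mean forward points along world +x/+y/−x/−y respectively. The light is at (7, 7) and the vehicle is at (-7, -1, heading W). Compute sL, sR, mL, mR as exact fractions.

left sensor world pos  = (-10, -3); dL² = 389
right sensor world pos = (-10, 1); dR² = 325
sL = 40/389 = 40/389
sR = 40/325 = 8/65
mL = -1·sL + 1/2·sR = -1044/25285
mR = 0·sL + -1·sR = -8/65

40/389 8/65 -1044/25285 -8/65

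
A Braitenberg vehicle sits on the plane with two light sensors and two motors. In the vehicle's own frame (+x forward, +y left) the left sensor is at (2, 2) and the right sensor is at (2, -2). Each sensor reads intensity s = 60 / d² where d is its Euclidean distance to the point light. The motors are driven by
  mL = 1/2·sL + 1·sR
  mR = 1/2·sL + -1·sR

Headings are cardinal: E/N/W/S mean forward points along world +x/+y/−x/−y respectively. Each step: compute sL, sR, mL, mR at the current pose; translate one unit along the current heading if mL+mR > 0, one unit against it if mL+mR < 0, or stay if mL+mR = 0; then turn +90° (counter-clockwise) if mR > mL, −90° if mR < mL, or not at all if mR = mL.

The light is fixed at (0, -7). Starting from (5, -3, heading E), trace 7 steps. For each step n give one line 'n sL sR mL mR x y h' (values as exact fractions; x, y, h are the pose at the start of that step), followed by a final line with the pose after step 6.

n=0: pose=(5,-3,E); sL=12/17, sR=60/53; mL=1338/901, mR=-702/901; mL+mR=12/17 → advance +1; mR−mL=-120/53 → turn -1·90°
n=1: pose=(6,-3,S); sL=15/17, sR=3; mL=117/34, mR=-87/34; mL+mR=15/17 → advance +1; mR−mL=-6 → turn -1·90°
n=2: pose=(6,-4,W); sL=60/17, sR=60/41; mL=2250/697, mR=210/697; mL+mR=60/17 → advance +1; mR−mL=-120/41 → turn -1·90°
n=3: pose=(5,-4,N); sL=30/17, sR=30/37; mL=1065/629, mR=45/629; mL+mR=30/17 → advance +1; mR−mL=-60/37 → turn -1·90°
n=4: pose=(5,-3,E); sL=12/17, sR=60/53; mL=1338/901, mR=-702/901; mL+mR=12/17 → advance +1; mR−mL=-120/53 → turn -1·90°
n=5: pose=(6,-3,S); sL=15/17, sR=3; mL=117/34, mR=-87/34; mL+mR=15/17 → advance +1; mR−mL=-6 → turn -1·90°
n=6: pose=(6,-4,W); sL=60/17, sR=60/41; mL=2250/697, mR=210/697; mL+mR=60/17 → advance +1; mR−mL=-120/41 → turn -1·90°

0 12/17 60/53 1338/901 -702/901 5 -3 E
1 15/17 3 117/34 -87/34 6 -3 S
2 60/17 60/41 2250/697 210/697 6 -4 W
3 30/17 30/37 1065/629 45/629 5 -4 N
4 12/17 60/53 1338/901 -702/901 5 -3 E
5 15/17 3 117/34 -87/34 6 -3 S
6 60/17 60/41 2250/697 210/697 6 -4 W
final 5 -4 N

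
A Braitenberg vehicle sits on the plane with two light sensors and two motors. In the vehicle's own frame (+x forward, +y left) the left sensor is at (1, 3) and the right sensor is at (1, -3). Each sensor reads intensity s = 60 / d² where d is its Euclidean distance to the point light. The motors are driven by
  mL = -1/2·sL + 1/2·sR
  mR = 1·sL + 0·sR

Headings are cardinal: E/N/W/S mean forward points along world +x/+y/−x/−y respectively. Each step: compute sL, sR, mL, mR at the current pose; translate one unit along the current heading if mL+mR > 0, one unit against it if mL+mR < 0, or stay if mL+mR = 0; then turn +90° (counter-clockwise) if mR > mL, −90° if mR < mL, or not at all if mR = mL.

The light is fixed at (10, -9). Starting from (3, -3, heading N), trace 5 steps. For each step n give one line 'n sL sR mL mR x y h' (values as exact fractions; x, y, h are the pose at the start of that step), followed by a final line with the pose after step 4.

0 60/149 12/13 504/1937 60/149 3 -3 N
1 3/4 15/41 -63/328 3/4 3 -2 W
2 60/61 60/157 -2880/9577 60/61 2 -2 S
3 6/13 30/29 108/377 6/13 2 -3 E
4 60/149 12/13 504/1937 60/149 3 -3 N
final 3 -2 W

n=0: pose=(3,-3,N); sL=60/149, sR=12/13; mL=504/1937, mR=60/149; mL+mR=1284/1937 → advance +1; mR−mL=276/1937 → turn +1·90°
n=1: pose=(3,-2,W); sL=3/4, sR=15/41; mL=-63/328, mR=3/4; mL+mR=183/328 → advance +1; mR−mL=309/328 → turn +1·90°
n=2: pose=(2,-2,S); sL=60/61, sR=60/157; mL=-2880/9577, mR=60/61; mL+mR=6540/9577 → advance +1; mR−mL=12300/9577 → turn +1·90°
n=3: pose=(2,-3,E); sL=6/13, sR=30/29; mL=108/377, mR=6/13; mL+mR=282/377 → advance +1; mR−mL=66/377 → turn +1·90°
n=4: pose=(3,-3,N); sL=60/149, sR=12/13; mL=504/1937, mR=60/149; mL+mR=1284/1937 → advance +1; mR−mL=276/1937 → turn +1·90°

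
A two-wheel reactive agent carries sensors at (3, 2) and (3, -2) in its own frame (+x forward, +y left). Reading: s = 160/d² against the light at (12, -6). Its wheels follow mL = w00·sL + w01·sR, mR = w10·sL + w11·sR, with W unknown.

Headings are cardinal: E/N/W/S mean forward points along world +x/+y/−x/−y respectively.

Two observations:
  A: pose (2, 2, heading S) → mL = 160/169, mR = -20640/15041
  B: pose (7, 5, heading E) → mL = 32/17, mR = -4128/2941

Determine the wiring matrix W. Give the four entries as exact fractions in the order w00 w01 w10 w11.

obs A: pose=(2,2,S) → sL=160/89, sR=160/169, mL=160/169, mR=-20640/15041
obs B: pose=(7,5,E) → sL=160/173, sR=32/17, mL=32/17, mR=-4128/2941
sensor matrix S = [[160/89, 160/169], [160/173, 32/17]]; det S = 110960640/44235581
solve [mL_A; mL_B] = S·[w00; w01] and [mR_A; mR_B] = S·[w10; w11]:
  w00 = 0, w01 = 1, w10 = -1/2, w11 = -1/2

0 1 -1/2 -1/2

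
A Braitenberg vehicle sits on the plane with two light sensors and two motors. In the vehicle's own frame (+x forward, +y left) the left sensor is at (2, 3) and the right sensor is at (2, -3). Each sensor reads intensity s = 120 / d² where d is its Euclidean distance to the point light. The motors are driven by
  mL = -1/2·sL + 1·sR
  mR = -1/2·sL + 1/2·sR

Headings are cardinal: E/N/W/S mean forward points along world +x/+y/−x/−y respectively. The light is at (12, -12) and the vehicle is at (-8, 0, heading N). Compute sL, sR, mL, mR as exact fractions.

24/145 24/97 2316/14065 576/14065

left sensor world pos  = (-11, 2); dL² = 725
right sensor world pos = (-5, 2); dR² = 485
sL = 120/725 = 24/145
sR = 120/485 = 24/97
mL = -1/2·sL + 1·sR = 2316/14065
mR = -1/2·sL + 1/2·sR = 576/14065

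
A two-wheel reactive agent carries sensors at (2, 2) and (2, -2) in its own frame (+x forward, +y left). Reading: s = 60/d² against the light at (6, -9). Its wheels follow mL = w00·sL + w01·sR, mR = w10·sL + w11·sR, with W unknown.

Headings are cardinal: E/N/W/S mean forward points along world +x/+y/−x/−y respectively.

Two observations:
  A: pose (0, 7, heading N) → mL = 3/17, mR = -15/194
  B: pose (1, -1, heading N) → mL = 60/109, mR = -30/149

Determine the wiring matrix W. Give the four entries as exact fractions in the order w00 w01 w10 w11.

0 1 -1/2 0

obs A: pose=(0,7,N) → sL=15/97, sR=3/17, mL=3/17, mR=-15/194
obs B: pose=(1,-1,N) → sL=60/149, sR=60/109, mL=60/109, mR=-30/149
sensor matrix S = [[15/97, 3/17], [60/149, 60/109]]; det S = 376560/26781409
solve [mL_A; mL_B] = S·[w00; w01] and [mR_A; mR_B] = S·[w10; w11]:
  w00 = 0, w01 = 1, w10 = -1/2, w11 = 0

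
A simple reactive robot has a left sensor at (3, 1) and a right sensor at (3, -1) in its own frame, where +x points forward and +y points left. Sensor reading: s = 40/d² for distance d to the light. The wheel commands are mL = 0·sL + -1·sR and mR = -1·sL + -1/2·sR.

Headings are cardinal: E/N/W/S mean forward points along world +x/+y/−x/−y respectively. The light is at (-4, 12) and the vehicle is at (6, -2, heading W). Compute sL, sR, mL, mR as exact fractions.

20/137 20/109 -20/109 -3550/14933

left sensor world pos  = (3, -3); dL² = 274
right sensor world pos = (3, -1); dR² = 218
sL = 40/274 = 20/137
sR = 40/218 = 20/109
mL = 0·sL + -1·sR = -20/109
mR = -1·sL + -1/2·sR = -3550/14933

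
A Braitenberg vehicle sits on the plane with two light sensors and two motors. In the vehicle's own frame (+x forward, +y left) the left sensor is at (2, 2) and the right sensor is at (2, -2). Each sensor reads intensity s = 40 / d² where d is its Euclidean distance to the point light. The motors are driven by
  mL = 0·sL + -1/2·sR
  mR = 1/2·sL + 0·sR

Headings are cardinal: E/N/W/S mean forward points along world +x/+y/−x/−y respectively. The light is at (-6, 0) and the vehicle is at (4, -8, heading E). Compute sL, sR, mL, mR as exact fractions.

2/9 10/61 -5/61 1/9

left sensor world pos  = (6, -6); dL² = 180
right sensor world pos = (6, -10); dR² = 244
sL = 40/180 = 2/9
sR = 40/244 = 10/61
mL = 0·sL + -1/2·sR = -5/61
mR = 1/2·sL + 0·sR = 1/9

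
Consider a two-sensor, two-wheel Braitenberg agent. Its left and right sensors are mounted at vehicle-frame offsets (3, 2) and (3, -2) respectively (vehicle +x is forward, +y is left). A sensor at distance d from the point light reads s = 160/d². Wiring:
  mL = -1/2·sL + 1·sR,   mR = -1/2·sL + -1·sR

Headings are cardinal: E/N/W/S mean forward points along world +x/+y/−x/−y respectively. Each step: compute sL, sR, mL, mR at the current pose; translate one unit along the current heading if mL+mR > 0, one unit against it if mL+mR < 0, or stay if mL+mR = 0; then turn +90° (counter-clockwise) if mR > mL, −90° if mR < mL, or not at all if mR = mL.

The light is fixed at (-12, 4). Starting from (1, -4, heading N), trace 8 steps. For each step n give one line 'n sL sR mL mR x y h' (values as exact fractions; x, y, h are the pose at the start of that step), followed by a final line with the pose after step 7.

0 80/73 16/25 168/1825 -2168/1825 1 -4 N
1 32/61 160/377 3728/22997 -15792/22997 1 -5 E
2 8/17 40/61 436/1037 -924/1037 0 -5 S
3 160/181 160/117 19600/21177 -38320/21177 0 -4 W
4 80/73 16/25 168/1825 -2168/1825 1 -4 N
5 32/61 160/377 3728/22997 -15792/22997 1 -5 E
6 8/17 40/61 436/1037 -924/1037 0 -5 S
7 160/181 160/117 19600/21177 -38320/21177 0 -4 W
final 1 -4 N

n=0: pose=(1,-4,N); sL=80/73, sR=16/25; mL=168/1825, mR=-2168/1825; mL+mR=-80/73 → advance -1; mR−mL=-32/25 → turn -1·90°
n=1: pose=(1,-5,E); sL=32/61, sR=160/377; mL=3728/22997, mR=-15792/22997; mL+mR=-32/61 → advance -1; mR−mL=-320/377 → turn -1·90°
n=2: pose=(0,-5,S); sL=8/17, sR=40/61; mL=436/1037, mR=-924/1037; mL+mR=-8/17 → advance -1; mR−mL=-80/61 → turn -1·90°
n=3: pose=(0,-4,W); sL=160/181, sR=160/117; mL=19600/21177, mR=-38320/21177; mL+mR=-160/181 → advance -1; mR−mL=-320/117 → turn -1·90°
n=4: pose=(1,-4,N); sL=80/73, sR=16/25; mL=168/1825, mR=-2168/1825; mL+mR=-80/73 → advance -1; mR−mL=-32/25 → turn -1·90°
n=5: pose=(1,-5,E); sL=32/61, sR=160/377; mL=3728/22997, mR=-15792/22997; mL+mR=-32/61 → advance -1; mR−mL=-320/377 → turn -1·90°
n=6: pose=(0,-5,S); sL=8/17, sR=40/61; mL=436/1037, mR=-924/1037; mL+mR=-8/17 → advance -1; mR−mL=-80/61 → turn -1·90°
n=7: pose=(0,-4,W); sL=160/181, sR=160/117; mL=19600/21177, mR=-38320/21177; mL+mR=-160/181 → advance -1; mR−mL=-320/117 → turn -1·90°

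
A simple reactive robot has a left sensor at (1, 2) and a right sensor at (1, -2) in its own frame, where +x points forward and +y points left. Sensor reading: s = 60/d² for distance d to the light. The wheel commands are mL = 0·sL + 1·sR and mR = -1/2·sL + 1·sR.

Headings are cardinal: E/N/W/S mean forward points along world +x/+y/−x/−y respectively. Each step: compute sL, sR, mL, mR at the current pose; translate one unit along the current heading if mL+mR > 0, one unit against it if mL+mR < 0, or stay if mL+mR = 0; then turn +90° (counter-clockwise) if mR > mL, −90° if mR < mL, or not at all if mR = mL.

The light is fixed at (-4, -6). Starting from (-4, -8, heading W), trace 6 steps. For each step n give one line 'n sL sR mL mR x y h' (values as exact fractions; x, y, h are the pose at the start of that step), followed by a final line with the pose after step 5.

0 60/17 60 60 990/17 -4 -8 W
1 6 30 30 27 -5 -8 N
2 60 20/3 20/3 -70/3 -5 -7 E
3 15 3 3 -9/2 -6 -7 S
4 60/13 60/13 60/13 30/13 -6 -6 W
5 30/13 30 30 375/13 -7 -6 N
final -7 -5 E

n=0: pose=(-4,-8,W); sL=60/17, sR=60; mL=60, mR=990/17; mL+mR=2010/17 → advance +1; mR−mL=-30/17 → turn -1·90°
n=1: pose=(-5,-8,N); sL=6, sR=30; mL=30, mR=27; mL+mR=57 → advance +1; mR−mL=-3 → turn -1·90°
n=2: pose=(-5,-7,E); sL=60, sR=20/3; mL=20/3, mR=-70/3; mL+mR=-50/3 → advance -1; mR−mL=-30 → turn -1·90°
n=3: pose=(-6,-7,S); sL=15, sR=3; mL=3, mR=-9/2; mL+mR=-3/2 → advance -1; mR−mL=-15/2 → turn -1·90°
n=4: pose=(-6,-6,W); sL=60/13, sR=60/13; mL=60/13, mR=30/13; mL+mR=90/13 → advance +1; mR−mL=-30/13 → turn -1·90°
n=5: pose=(-7,-6,N); sL=30/13, sR=30; mL=30, mR=375/13; mL+mR=765/13 → advance +1; mR−mL=-15/13 → turn -1·90°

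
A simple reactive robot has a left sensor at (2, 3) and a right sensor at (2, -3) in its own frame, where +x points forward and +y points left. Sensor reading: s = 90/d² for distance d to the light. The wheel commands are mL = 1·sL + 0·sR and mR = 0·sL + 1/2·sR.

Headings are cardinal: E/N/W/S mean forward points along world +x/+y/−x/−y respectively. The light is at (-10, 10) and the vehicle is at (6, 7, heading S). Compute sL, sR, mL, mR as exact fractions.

45/193 45/97 45/193 45/194

left sensor world pos  = (9, 5); dL² = 386
right sensor world pos = (3, 5); dR² = 194
sL = 90/386 = 45/193
sR = 90/194 = 45/97
mL = 1·sL + 0·sR = 45/193
mR = 0·sL + 1/2·sR = 45/194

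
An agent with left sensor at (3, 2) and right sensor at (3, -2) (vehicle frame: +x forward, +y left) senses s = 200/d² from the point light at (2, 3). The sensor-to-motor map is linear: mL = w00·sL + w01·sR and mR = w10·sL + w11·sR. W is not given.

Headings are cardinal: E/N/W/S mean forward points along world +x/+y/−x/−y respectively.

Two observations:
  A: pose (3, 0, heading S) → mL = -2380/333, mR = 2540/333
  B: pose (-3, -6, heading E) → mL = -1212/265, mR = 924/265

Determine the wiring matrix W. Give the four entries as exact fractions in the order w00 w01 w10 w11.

obs A: pose=(3,0,S) → sL=40/9, sR=200/37, mL=-2380/333, mR=2540/333
obs B: pose=(-3,-6,E) → sL=200/53, sR=8/5, mL=-1212/265, mR=924/265
sensor matrix S = [[40/9, 200/37], [200/53, 8/5]]; det S = -234496/17649
solve [mL_A; mL_B] = S·[w00; w01] and [mR_A; mR_B] = S·[w10; w11]:
  w00 = -1, w01 = -1/2, w10 = 1/2, w11 = 1

-1 -1/2 1/2 1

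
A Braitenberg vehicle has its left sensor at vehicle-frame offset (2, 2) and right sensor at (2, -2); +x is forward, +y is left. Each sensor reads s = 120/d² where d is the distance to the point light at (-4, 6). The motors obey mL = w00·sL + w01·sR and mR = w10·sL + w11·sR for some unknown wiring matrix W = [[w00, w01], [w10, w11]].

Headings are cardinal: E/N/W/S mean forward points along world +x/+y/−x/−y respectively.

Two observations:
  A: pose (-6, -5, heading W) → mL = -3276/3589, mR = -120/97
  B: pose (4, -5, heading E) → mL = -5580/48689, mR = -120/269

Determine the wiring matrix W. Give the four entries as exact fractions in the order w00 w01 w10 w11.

obs A: pose=(-6,-5,W) → sL=24/37, sR=120/97, mL=-3276/3589, mR=-120/97
obs B: pose=(4,-5,E) → sL=120/181, sR=120/269, mL=-5580/48689, mR=-120/269
sensor matrix S = [[24/37, 120/97], [120/181, 120/269]]; det S = -92759040/174744821
solve [mL_A; mL_B] = S·[w00; w01] and [mR_A; mR_B] = S·[w10; w11]:
  w00 = 1/2, w01 = -1, w10 = 0, w11 = -1

1/2 -1 0 -1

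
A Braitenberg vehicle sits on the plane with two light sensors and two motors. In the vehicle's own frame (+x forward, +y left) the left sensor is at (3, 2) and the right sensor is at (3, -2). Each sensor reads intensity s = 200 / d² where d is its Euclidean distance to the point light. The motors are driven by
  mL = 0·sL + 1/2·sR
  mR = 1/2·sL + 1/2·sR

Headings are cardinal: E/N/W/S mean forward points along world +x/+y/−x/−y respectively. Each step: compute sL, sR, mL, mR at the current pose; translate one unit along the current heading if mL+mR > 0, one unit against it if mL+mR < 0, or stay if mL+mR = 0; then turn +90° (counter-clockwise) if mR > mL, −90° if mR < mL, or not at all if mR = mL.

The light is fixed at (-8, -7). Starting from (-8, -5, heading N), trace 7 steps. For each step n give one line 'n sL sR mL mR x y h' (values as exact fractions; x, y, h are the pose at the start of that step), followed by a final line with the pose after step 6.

0 200/29 200/29 100/29 200/29 -8 -5 N
1 20 100/17 50/17 220/17 -8 -4 W
2 200 200/9 100/9 1000/9 -9 -4 S
3 10 50 25 30 -9 -5 E
4 200/29 200/29 100/29 200/29 -8 -5 N
5 20 100/17 50/17 220/17 -8 -4 W
6 200 200/9 100/9 1000/9 -9 -4 S
final -9 -5 E

n=0: pose=(-8,-5,N); sL=200/29, sR=200/29; mL=100/29, mR=200/29; mL+mR=300/29 → advance +1; mR−mL=100/29 → turn +1·90°
n=1: pose=(-8,-4,W); sL=20, sR=100/17; mL=50/17, mR=220/17; mL+mR=270/17 → advance +1; mR−mL=10 → turn +1·90°
n=2: pose=(-9,-4,S); sL=200, sR=200/9; mL=100/9, mR=1000/9; mL+mR=1100/9 → advance +1; mR−mL=100 → turn +1·90°
n=3: pose=(-9,-5,E); sL=10, sR=50; mL=25, mR=30; mL+mR=55 → advance +1; mR−mL=5 → turn +1·90°
n=4: pose=(-8,-5,N); sL=200/29, sR=200/29; mL=100/29, mR=200/29; mL+mR=300/29 → advance +1; mR−mL=100/29 → turn +1·90°
n=5: pose=(-8,-4,W); sL=20, sR=100/17; mL=50/17, mR=220/17; mL+mR=270/17 → advance +1; mR−mL=10 → turn +1·90°
n=6: pose=(-9,-4,S); sL=200, sR=200/9; mL=100/9, mR=1000/9; mL+mR=1100/9 → advance +1; mR−mL=100 → turn +1·90°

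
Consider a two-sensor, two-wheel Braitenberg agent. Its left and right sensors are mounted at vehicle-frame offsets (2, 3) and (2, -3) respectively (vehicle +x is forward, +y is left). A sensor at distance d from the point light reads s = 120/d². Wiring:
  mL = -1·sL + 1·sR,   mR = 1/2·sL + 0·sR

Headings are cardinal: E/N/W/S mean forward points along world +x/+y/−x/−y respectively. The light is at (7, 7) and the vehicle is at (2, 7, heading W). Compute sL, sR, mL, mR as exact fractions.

left sensor world pos  = (0, 4); dL² = 58
right sensor world pos = (0, 10); dR² = 58
sL = 120/58 = 60/29
sR = 120/58 = 60/29
mL = -1·sL + 1·sR = 0
mR = 1/2·sL + 0·sR = 30/29

60/29 60/29 0 30/29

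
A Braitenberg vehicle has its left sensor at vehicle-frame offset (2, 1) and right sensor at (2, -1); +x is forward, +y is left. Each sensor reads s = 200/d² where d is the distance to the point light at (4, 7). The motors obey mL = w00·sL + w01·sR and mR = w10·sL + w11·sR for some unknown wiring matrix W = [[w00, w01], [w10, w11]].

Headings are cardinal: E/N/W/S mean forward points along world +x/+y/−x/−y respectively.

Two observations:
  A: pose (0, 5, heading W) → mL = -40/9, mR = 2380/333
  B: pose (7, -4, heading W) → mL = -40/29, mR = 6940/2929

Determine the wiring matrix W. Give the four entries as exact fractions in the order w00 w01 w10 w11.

-1 0 1 1/2

obs A: pose=(0,5,W) → sL=40/9, sR=200/37, mL=-40/9, mR=2380/333
obs B: pose=(7,-4,W) → sL=40/29, sR=200/101, mL=-40/29, mR=6940/2929
sensor matrix S = [[40/9, 200/37], [40/29, 200/101]]; det S = 1312000/975357
solve [mL_A; mL_B] = S·[w00; w01] and [mR_A; mR_B] = S·[w10; w11]:
  w00 = -1, w01 = 0, w10 = 1, w11 = 1/2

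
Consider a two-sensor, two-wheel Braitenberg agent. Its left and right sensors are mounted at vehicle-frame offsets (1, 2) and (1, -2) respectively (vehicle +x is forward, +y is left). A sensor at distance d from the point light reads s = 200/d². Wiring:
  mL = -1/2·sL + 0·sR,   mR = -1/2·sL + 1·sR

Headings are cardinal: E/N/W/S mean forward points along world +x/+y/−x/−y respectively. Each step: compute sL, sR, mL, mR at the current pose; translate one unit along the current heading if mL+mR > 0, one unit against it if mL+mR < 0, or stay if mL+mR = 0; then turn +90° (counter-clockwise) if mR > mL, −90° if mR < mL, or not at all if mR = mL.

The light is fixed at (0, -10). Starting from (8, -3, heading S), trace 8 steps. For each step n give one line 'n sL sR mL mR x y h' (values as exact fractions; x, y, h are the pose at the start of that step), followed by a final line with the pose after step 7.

0 25/17 25/9 -25/34 625/306 8 -3 S
1 40/29 200/97 -20/29 3860/2813 8 -4 E
2 100/49 20/17 -50/49 130/833 9 -4 N
3 200/73 200/113 -100/73 3300/8249 9 -5 W
4 5/4 5/2 -5/8 15/8 10 -5 S
5 200/157 8/5 -100/157 756/785 10 -6 E
6 100/53 100/97 -50/53 450/5141 11 -6 N
7 200/101 8/5 -100/101 308/505 11 -7 W
final 12 -7 S

n=0: pose=(8,-3,S); sL=25/17, sR=25/9; mL=-25/34, mR=625/306; mL+mR=200/153 → advance +1; mR−mL=25/9 → turn +1·90°
n=1: pose=(8,-4,E); sL=40/29, sR=200/97; mL=-20/29, mR=3860/2813; mL+mR=1920/2813 → advance +1; mR−mL=200/97 → turn +1·90°
n=2: pose=(9,-4,N); sL=100/49, sR=20/17; mL=-50/49, mR=130/833; mL+mR=-720/833 → advance -1; mR−mL=20/17 → turn +1·90°
n=3: pose=(9,-5,W); sL=200/73, sR=200/113; mL=-100/73, mR=3300/8249; mL+mR=-8000/8249 → advance -1; mR−mL=200/113 → turn +1·90°
n=4: pose=(10,-5,S); sL=5/4, sR=5/2; mL=-5/8, mR=15/8; mL+mR=5/4 → advance +1; mR−mL=5/2 → turn +1·90°
n=5: pose=(10,-6,E); sL=200/157, sR=8/5; mL=-100/157, mR=756/785; mL+mR=256/785 → advance +1; mR−mL=8/5 → turn +1·90°
n=6: pose=(11,-6,N); sL=100/53, sR=100/97; mL=-50/53, mR=450/5141; mL+mR=-4400/5141 → advance -1; mR−mL=100/97 → turn +1·90°
n=7: pose=(11,-7,W); sL=200/101, sR=8/5; mL=-100/101, mR=308/505; mL+mR=-192/505 → advance -1; mR−mL=8/5 → turn +1·90°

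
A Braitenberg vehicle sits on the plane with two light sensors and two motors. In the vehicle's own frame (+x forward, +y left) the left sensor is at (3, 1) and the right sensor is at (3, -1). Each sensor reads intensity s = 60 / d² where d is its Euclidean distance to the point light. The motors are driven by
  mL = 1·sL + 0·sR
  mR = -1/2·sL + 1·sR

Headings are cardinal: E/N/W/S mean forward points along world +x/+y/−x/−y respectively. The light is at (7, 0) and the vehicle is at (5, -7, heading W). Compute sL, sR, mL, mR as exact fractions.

left sensor world pos  = (2, -8); dL² = 89
right sensor world pos = (2, -6); dR² = 61
sL = 60/89 = 60/89
sR = 60/61 = 60/61
mL = 1·sL + 0·sR = 60/89
mR = -1/2·sL + 1·sR = 3510/5429

60/89 60/61 60/89 3510/5429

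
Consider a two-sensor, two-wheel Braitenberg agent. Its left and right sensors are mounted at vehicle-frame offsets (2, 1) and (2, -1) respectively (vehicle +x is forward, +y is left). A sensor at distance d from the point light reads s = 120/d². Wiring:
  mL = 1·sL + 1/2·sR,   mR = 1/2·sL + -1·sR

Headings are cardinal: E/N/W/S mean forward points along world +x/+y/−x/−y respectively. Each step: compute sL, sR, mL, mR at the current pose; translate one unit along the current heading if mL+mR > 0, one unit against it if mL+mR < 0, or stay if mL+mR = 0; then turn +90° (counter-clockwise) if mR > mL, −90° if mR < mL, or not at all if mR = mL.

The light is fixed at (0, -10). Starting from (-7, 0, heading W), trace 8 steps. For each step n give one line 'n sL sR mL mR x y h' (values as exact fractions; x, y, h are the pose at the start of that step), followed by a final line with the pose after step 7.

n=0: pose=(-7,0,W); sL=20/27, sR=60/101; mL=2830/2727, mR=-610/2727; mL+mR=740/909 → advance +1; mR−mL=-3440/2727 → turn -1·90°
n=1: pose=(-8,0,N); sL=8/15, sR=120/193; mL=2444/2895, mR=-1028/2895; mL+mR=472/965 → advance +1; mR−mL=-3472/2895 → turn -1·90°
n=2: pose=(-8,1,E); sL=2/3, sR=15/17; mL=113/102, mR=-28/51; mL+mR=19/34 → advance +1; mR−mL=-169/102 → turn -1·90°
n=3: pose=(-7,1,S); sL=40/39, sR=24/29; mL=1628/1131, mR=-356/1131; mL+mR=424/377 → advance +1; mR−mL=-1984/1131 → turn -1·90°
n=4: pose=(-7,0,W); sL=20/27, sR=60/101; mL=2830/2727, mR=-610/2727; mL+mR=740/909 → advance +1; mR−mL=-3440/2727 → turn -1·90°
n=5: pose=(-8,0,N); sL=8/15, sR=120/193; mL=2444/2895, mR=-1028/2895; mL+mR=472/965 → advance +1; mR−mL=-3472/2895 → turn -1·90°
n=6: pose=(-8,1,E); sL=2/3, sR=15/17; mL=113/102, mR=-28/51; mL+mR=19/34 → advance +1; mR−mL=-169/102 → turn -1·90°
n=7: pose=(-7,1,S); sL=40/39, sR=24/29; mL=1628/1131, mR=-356/1131; mL+mR=424/377 → advance +1; mR−mL=-1984/1131 → turn -1·90°

0 20/27 60/101 2830/2727 -610/2727 -7 0 W
1 8/15 120/193 2444/2895 -1028/2895 -8 0 N
2 2/3 15/17 113/102 -28/51 -8 1 E
3 40/39 24/29 1628/1131 -356/1131 -7 1 S
4 20/27 60/101 2830/2727 -610/2727 -7 0 W
5 8/15 120/193 2444/2895 -1028/2895 -8 0 N
6 2/3 15/17 113/102 -28/51 -8 1 E
7 40/39 24/29 1628/1131 -356/1131 -7 1 S
final -7 0 W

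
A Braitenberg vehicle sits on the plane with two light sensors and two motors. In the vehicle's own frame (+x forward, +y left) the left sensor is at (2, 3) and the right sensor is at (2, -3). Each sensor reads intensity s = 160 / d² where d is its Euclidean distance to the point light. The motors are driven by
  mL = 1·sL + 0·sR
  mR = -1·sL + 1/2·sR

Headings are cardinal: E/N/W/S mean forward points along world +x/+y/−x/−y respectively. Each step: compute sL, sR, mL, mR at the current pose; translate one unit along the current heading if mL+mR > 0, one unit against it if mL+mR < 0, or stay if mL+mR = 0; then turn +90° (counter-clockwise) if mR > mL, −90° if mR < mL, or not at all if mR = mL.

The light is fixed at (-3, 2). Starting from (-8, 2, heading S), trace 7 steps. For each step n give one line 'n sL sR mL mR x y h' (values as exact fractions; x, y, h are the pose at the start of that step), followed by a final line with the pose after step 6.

n=0: pose=(-8,2,S); sL=20, sR=40/17; mL=20, mR=-320/17; mL+mR=20/17 → advance +1; mR−mL=-660/17 → turn -1·90°
n=1: pose=(-8,1,W); sL=32/13, sR=160/53; mL=32/13, mR=-656/689; mL+mR=80/53 → advance +1; mR−mL=-2352/689 → turn -1·90°
n=2: pose=(-9,1,N); sL=80/41, sR=16; mL=80/41, mR=248/41; mL+mR=8 → advance +1; mR−mL=168/41 → turn +1·90°
n=3: pose=(-9,2,W); sL=160/73, sR=160/73; mL=160/73, mR=-80/73; mL+mR=80/73 → advance +1; mR−mL=-240/73 → turn -1·90°
n=4: pose=(-10,2,N); sL=20/13, sR=8; mL=20/13, mR=32/13; mL+mR=4 → advance +1; mR−mL=12/13 → turn +1·90°
n=5: pose=(-10,3,W); sL=32/17, sR=160/97; mL=32/17, mR=-1744/1649; mL+mR=80/97 → advance +1; mR−mL=-4848/1649 → turn -1·90°
n=6: pose=(-11,3,N); sL=16/13, sR=80/17; mL=16/13, mR=248/221; mL+mR=40/17 → advance +1; mR−mL=-24/221 → turn -1·90°

0 20 40/17 20 -320/17 -8 2 S
1 32/13 160/53 32/13 -656/689 -8 1 W
2 80/41 16 80/41 248/41 -9 1 N
3 160/73 160/73 160/73 -80/73 -9 2 W
4 20/13 8 20/13 32/13 -10 2 N
5 32/17 160/97 32/17 -1744/1649 -10 3 W
6 16/13 80/17 16/13 248/221 -11 3 N
final -11 4 E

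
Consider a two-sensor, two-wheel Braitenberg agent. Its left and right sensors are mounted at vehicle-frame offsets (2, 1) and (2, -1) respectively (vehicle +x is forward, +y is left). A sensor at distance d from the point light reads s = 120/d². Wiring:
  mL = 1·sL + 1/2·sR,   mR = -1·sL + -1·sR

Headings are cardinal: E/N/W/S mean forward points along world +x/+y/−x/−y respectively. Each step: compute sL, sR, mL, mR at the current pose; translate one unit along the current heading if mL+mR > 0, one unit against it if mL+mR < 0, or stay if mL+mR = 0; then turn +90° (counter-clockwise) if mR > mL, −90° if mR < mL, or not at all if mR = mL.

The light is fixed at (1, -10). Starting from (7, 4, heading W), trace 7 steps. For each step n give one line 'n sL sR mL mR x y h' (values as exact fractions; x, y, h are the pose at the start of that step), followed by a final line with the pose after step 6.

0 24/37 120/241 8004/8917 -10224/8917 7 4 W
1 30/73 3/8 699/1168 -459/584 8 4 N
2 120/277 8/15 2908/4155 -4016/4155 8 3 E
3 12/17 60/73 1386/1241 -1896/1241 7 3 S
4 24/37 120/241 8004/8917 -10224/8917 7 4 W
5 30/73 3/8 699/1168 -459/584 8 4 N
6 120/277 8/15 2908/4155 -4016/4155 8 3 E
final 7 3 S

n=0: pose=(7,4,W); sL=24/37, sR=120/241; mL=8004/8917, mR=-10224/8917; mL+mR=-60/241 → advance -1; mR−mL=-18228/8917 → turn -1·90°
n=1: pose=(8,4,N); sL=30/73, sR=3/8; mL=699/1168, mR=-459/584; mL+mR=-3/16 → advance -1; mR−mL=-1617/1168 → turn -1·90°
n=2: pose=(8,3,E); sL=120/277, sR=8/15; mL=2908/4155, mR=-4016/4155; mL+mR=-4/15 → advance -1; mR−mL=-2308/1385 → turn -1·90°
n=3: pose=(7,3,S); sL=12/17, sR=60/73; mL=1386/1241, mR=-1896/1241; mL+mR=-30/73 → advance -1; mR−mL=-3282/1241 → turn -1·90°
n=4: pose=(7,4,W); sL=24/37, sR=120/241; mL=8004/8917, mR=-10224/8917; mL+mR=-60/241 → advance -1; mR−mL=-18228/8917 → turn -1·90°
n=5: pose=(8,4,N); sL=30/73, sR=3/8; mL=699/1168, mR=-459/584; mL+mR=-3/16 → advance -1; mR−mL=-1617/1168 → turn -1·90°
n=6: pose=(8,3,E); sL=120/277, sR=8/15; mL=2908/4155, mR=-4016/4155; mL+mR=-4/15 → advance -1; mR−mL=-2308/1385 → turn -1·90°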